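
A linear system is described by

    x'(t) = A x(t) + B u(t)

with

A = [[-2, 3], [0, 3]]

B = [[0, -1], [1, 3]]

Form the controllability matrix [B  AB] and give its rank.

2

AB = [[3, 11], [3, 9]]
Controllability matrix C = [B  AB] = [[0, -1, 3, 11], [1, 3, 3, 9]]
Take the 2×2 submatrix of C formed by columns 1, 2: [[0, -1], [1, 3]]. Its determinant is 0·3 - (-1)·1 = 0 - (-1) = 1 ≠ 0.
So rank(C) ≥ 2; since C has 2 rows, rank(C) = 2.
rank(C) = 2 = n, so the pair (A, B) is completely controllable.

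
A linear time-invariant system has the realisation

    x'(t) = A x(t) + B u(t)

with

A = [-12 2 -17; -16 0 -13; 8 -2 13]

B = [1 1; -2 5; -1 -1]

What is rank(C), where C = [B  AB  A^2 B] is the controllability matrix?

AB = [[1, 15], [-3, -3], [-1, -15]]
A^2B = [[-1, 69], [-3, -45], [1, -69]]
Controllability matrix C = [B  AB  A^2B] = [[1, 1, 1, 15, -1, 69], [-2, 5, -3, -3, -3, -45], [-1, -1, -1, -15, 1, -69]]
The rows r1, r2, r3 of C are linearly dependent: r1 + r3 = 0 (check each entry), so rank(C) ≤ 2.
The 2×2 minor from rows 1, 2, columns 1, 2 is 1·5 - 1·(-2) = 5 - (-2) = 7 ≠ 0, so rank(C) = 2.
rank(C) = 2 < n = 3, so the pair (A, B) is not completely controllable.

2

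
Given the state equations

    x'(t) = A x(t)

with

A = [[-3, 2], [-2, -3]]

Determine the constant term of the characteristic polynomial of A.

13

For a 2×2 matrix, det(sI - A) = s^2 - (tr A)s + det A.
tr A = -6, det A = 13.
So p(s) = s^2 + 6s + 13.
The constant term is 13.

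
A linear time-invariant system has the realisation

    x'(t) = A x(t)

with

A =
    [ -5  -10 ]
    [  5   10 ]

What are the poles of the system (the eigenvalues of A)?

0, 5

det(sI - A) = s^2 - (tr A)s + det A, with tr A = (-5) + 10 = 5 and det A = (-5)·10 - (-10)·5 = -50 - (-50) = 0.
So p(s) = det(sI - A) = s^2 - 5s.
Factor s^2 - 5s: two numbers with sum 5 and product 0 are 5 and 0, so s^2 - 5s = s(s - 5).
Hence p(s) = s (s - 5), with roots 0, 5.
At least one eigenvalue has non-negative real part, so the system is not asymptotically stable.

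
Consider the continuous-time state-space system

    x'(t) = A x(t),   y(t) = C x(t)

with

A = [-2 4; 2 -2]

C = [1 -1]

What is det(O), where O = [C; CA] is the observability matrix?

CA = [[-4, 6]]
Observability matrix O = [C; CA] = [[1, -1], [-4, 6]]
det(O) = 1·6 - (-1)·(-4) = 6 - 4 = 2
Since det(O) ≠ 0, rank(O) = 2 and the system is completely observable.

2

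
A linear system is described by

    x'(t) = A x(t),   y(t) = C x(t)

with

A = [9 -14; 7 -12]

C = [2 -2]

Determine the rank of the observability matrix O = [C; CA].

1

CA = [[4, -4]]
Observability matrix O = [C; CA] = [[2, -2], [4, -4]]
Every row of O is a scalar multiple of row 1 = [2, -2] (multipliers 1, 2), so the rows span a one-dimensional space.
O ≠ 0, hence rank(O) = 1.
rank(O) = 1 < n = 2, so the pair (A, C) is not completely observable.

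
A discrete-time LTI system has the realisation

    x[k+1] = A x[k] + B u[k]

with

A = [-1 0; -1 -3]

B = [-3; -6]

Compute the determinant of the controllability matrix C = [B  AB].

AB = [[3], [21]]
Controllability matrix C = [B  AB] = [[-3, 3], [-6, 21]]
det(C) = (-3)·21 - 3·(-6) = -63 - (-18) = -45
Since det(C) ≠ 0, rank(C) = 2 and the system is completely controllable.

-45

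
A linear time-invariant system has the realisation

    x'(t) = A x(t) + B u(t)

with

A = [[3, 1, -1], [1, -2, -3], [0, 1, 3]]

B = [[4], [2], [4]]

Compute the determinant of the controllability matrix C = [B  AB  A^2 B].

AB = [[10], [-12], [14]]
A^2B = [[4], [-8], [30]]
Controllability matrix C = [B  AB  A^2B] = [[4, 10, 4], [2, -12, -8], [4, 14, 30]]
Expanding along the first row, det(C) = 4·((-12)·30 - (-8)·14) - 10·(2·30 - (-8)·4) + 4·(2·14 - (-12)·4) = 4·(-248) - 10·92 + 4·76 = -1608
Since det(C) ≠ 0, rank(C) = 3 and the system is completely controllable.

-1608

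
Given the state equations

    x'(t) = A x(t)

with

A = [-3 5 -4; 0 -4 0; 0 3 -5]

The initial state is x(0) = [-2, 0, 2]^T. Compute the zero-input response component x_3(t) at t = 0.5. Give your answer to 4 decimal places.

det(sI - A) = s^3 - (tr A)s^2 + (M11 + M22 + M33)s - det A, where Mii is the 2×2 principal minor of A obtained by deleting row i and column i.
tr A = (-3) + (-4) + (-5) = -12; M11 = (-4)·(-5) - 0·3 = 20 - 0 = 20; M22 = (-3)·(-5) - (-4)·0 = 15 - 0 = 15; M33 = (-3)·(-4) - 5·0 = 12 - 0 = 12; sum of minors = 47.
det A = (-3)·((-4)·(-5) - 0·3) - 5·(0·(-5) - 0·0) + (-4)·(0·3 - (-4)·0) = (-3)·20 - 5·0 + (-4)·0 = -60.
So p(s) = det(sI - A) = s^3 + 12s^2 + 47s + 60.
Rational-root test: any integer root divides 60. Testing small divisors, s = -3 works: p(-3) = -27 + 108 + (-141) + 60 = 0, so (s + 3) is a factor.
Dividing, p(s) = (s + 3)(s^2 + 9s + 20).
Factor s^2 + 9s + 20: two numbers with sum -9 and product 20 are -4 and -5, so s^2 + 9s + 20 = (s + 4)(s + 5).
Hence p(s) = (s + 3) (s + 4) (s + 5), with roots -5, -4, -3.
The eigenvalues -5, -4, -3 are distinct and real, so A is diagonalisable and x(t) = e^{At} x(0) = V diag(e^{λ_i t}) V^{-1} x(0), where the columns of V are the eigenvectors.
λ = -5: A - (-5)I = [[2, 5, -4], [0, 1, 0], [0, 3, 0]]. v must be orthogonal to every row; (row 1) × (row 2) = [4, 0, 2], so take v_1 = [2, 0, 1]^T.
λ = -4: A - (-4)I = [[1, 5, -4], [0, 0, 0], [0, 3, -1]]. v must be orthogonal to every row; (row 1) × (row 3) = [7, 1, 3], so take v_2 = [7, 1, 3]^T.
λ = -3: A - (-3)I = [[0, 5, -4], [0, -1, 0], [0, 3, -2]]. v must be orthogonal to every row; (row 1) × (row 2) = [-4, 0, 0], so take v_3 = [1, 0, 0]^T.
V = [v_1 v_2 v_3] = [[2, 7, 1], [0, 1, 0], [1, 3, 0]] has det V = -1, so V^{-1} = adj(V)/det V = [[0, -3, 1], [0, 1, 0], [1, -1, -2]].
Modal coordinates z(0) = V^{-1} x(0): 0·(-2) + (-3)·0 + 1·2 = 2; 0·(-2) + 1·0 + 0·2 = 0; 1·(-2) + (-1)·0 + (-2)·2 = -6; so z(0) = [2, 0, -6]^T.
x_3(t) = Σ_i (v_i)_3 · z_i(0) · e^{λ_i t} (row 3 of V times the modal terms).
x_3(0.5) = 1·2·e^{-5·0.5} + 3·0·e^{-4·0.5} + 0·(-6)·e^{-3·0.5} = 2·0.082085 + 0·0.135335 + 0·0.223130 = 0.1642.

0.1642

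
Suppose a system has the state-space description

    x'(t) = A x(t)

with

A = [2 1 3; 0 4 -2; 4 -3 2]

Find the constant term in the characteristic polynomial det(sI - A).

Expand det(sI - A) for the 3×3 matrix.
p(s) = s^3 - 8s^2 + 2s + 52.
(Check: constant term = det(-A) = (-1)^3 det A = 52; coefficient of s^2 = -tr A = -8.)
The constant term is 52.

52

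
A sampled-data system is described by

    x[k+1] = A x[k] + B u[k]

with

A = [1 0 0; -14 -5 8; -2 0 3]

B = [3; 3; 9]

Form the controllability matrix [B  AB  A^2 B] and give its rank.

2

AB = [[3], [15], [21]]
A^2B = [[3], [51], [57]]
Controllability matrix C = [B  AB  A^2B] = [[3, 3, 3], [3, 15, 51], [9, 21, 57]]
The rows r1, r2, r3 of C are linearly dependent: -2·r1 - r2 + r3 = 0 (check each entry), so rank(C) ≤ 2.
The 2×2 minor from rows 1, 2, columns 1, 2 is 3·15 - 3·3 = 45 - 9 = 36 ≠ 0, so rank(C) = 2.
rank(C) = 2 < n = 3, so the pair (A, B) is not completely controllable.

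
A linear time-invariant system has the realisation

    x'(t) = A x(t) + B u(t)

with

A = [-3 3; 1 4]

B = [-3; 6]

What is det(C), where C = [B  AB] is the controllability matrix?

AB = [[27], [21]]
Controllability matrix C = [B  AB] = [[-3, 27], [6, 21]]
det(C) = (-3)·21 - 27·6 = -63 - 162 = -225
Since det(C) ≠ 0, rank(C) = 2 and the system is completely controllable.

-225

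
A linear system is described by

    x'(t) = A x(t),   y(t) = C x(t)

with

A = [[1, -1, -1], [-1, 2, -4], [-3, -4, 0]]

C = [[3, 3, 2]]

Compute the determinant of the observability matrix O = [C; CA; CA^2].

386

CA = [[-6, -5, -15]]
CA^2 = [[44, 56, 26]]
Observability matrix O = [C; CA; CA^2] = [[3, 3, 2], [-6, -5, -15], [44, 56, 26]]
Expanding along the first row, det(O) = 3·((-5)·26 - (-15)·56) - 3·((-6)·26 - (-15)·44) + 2·((-6)·56 - (-5)·44) = 3·710 - 3·504 + 2·(-116) = 386
Since det(O) ≠ 0, rank(O) = 3 and the system is completely observable.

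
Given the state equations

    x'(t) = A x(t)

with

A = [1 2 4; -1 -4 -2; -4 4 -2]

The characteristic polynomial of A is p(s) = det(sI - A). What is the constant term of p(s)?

Expand det(sI - A) for the 3×3 matrix.
p(s) = s^3 + 5s^2 + 28s + 52.
(Check: constant term = det(-A) = (-1)^3 det A = 52; coefficient of s^2 = -tr A = 5.)
The constant term is 52.

52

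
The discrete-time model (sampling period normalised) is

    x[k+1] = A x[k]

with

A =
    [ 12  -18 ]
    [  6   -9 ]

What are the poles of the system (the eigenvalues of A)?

det(zI - A) = z^2 - (tr A)z + det A, with tr A = 12 + (-9) = 3 and det A = 12·(-9) - (-18)·6 = -108 - (-108) = 0.
So p(z) = det(zI - A) = z^2 - 3z.
Factor z^2 - 3z: two numbers with sum 3 and product 0 are 3 and 0, so z^2 - 3z = z(z - 3).
Hence p(z) = z (z - 3), with roots 0, 3.

0, 3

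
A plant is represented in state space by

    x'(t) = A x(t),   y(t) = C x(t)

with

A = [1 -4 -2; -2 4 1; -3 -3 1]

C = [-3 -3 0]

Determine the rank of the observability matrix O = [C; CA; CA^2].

3

CA = [[3, 0, 3]]
CA^2 = [[-6, -21, -3]]
Observability matrix O = [C; CA; CA^2] = [[-3, -3, 0], [3, 0, 3], [-6, -21, -3]]
det(O) = (-3)·(0·(-3) - 3·(-21)) - (-3)·(3·(-3) - 3·(-6)) + 0·(3·(-21) - 0·(-6)) = (-3)·63 - (-3)·9 + 0·(-63) = -162 ≠ 0, so rank(O) = 3.
rank(O) = 3 = n, so the pair (A, C) is completely observable.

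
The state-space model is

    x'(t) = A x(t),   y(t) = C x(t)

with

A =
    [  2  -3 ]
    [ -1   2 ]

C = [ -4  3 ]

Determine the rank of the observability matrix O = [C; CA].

CA = [[-11, 18]]
Observability matrix O = [C; CA] = [[-4, 3], [-11, 18]]
det(O) = (-4)·18 - 3·(-11) = -72 - (-33) = -39 ≠ 0, so rank(O) = 2.
rank(O) = 2 = n, so the pair (A, C) is completely observable.

2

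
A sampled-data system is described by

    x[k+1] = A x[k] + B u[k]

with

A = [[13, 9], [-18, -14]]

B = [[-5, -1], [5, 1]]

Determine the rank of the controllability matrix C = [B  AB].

AB = [[-20, -4], [20, 4]]
Controllability matrix C = [B  AB] = [[-5, -1, -20, -4], [5, 1, 20, 4]]
Every column of C is a scalar multiple of column 1 = [-5, 5] (multipliers 1, 1/5, 4, 4/5), so the columns span a one-dimensional space.
C ≠ 0, hence rank(C) = 1.
rank(C) = 1 < n = 2, so the pair (A, B) is not completely controllable.

1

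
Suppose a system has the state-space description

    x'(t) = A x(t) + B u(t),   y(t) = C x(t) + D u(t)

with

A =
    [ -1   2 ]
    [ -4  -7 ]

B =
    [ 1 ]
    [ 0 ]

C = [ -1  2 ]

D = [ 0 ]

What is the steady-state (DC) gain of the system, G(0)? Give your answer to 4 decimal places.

G(0) = C(-A)^{-1}B + D = -C A^{-1} B + D.
det A = 15, so A^{-1} = (1/15)·adj(A) = [[-7/15, -2/15], [4/15, -1/15]]
A^{-1} B = [-7/15, 4/15]^T
C A^{-1} B = 1
G(0) = D - C A^{-1} B = 0 - (1) = -1

-1.0000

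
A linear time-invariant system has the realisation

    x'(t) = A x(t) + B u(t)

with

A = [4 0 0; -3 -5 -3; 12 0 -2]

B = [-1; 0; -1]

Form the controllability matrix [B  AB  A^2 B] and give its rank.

AB = [[-4], [6], [-10]]
A^2B = [[-16], [12], [-28]]
Controllability matrix C = [B  AB  A^2B] = [[-1, -4, -16], [0, 6, 12], [-1, -10, -28]]
The rows r1, r2, r3 of C are linearly dependent: -r1 + r2 + r3 = 0 (check each entry), so rank(C) ≤ 2.
The 2×2 minor from rows 1, 2, columns 1, 2 is (-1)·6 - (-4)·0 = -6 - 0 = -6 ≠ 0, so rank(C) = 2.
rank(C) = 2 < n = 3, so the pair (A, B) is not completely controllable.

2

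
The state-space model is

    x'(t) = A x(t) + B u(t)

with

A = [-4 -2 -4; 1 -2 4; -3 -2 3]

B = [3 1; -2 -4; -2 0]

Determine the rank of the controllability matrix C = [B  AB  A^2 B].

3

AB = [[0, 4], [-1, 9], [-11, 5]]
A^2B = [[46, -54], [-42, 6], [-31, -15]]
Controllability matrix C = [B  AB  A^2B] = [[3, 1, 0, 4, 46, -54], [-2, -4, -1, 9, -42, 6], [-2, 0, -11, 5, -31, -15]]
Take the 3×3 submatrix of C formed by columns 1, 2, 3: [[3, 1, 0], [-2, -4, -1], [-2, 0, -11]]. Its determinant is 3·((-4)·(-11) - (-1)·0) - 1·((-2)·(-11) - (-1)·(-2)) + 0·((-2)·0 - (-4)·(-2)) = 3·44 - 1·20 + 0·(-8) = 112 ≠ 0.
So rank(C) ≥ 3; since C has 3 rows, rank(C) = 3.
rank(C) = 3 = n, so the pair (A, B) is completely controllable.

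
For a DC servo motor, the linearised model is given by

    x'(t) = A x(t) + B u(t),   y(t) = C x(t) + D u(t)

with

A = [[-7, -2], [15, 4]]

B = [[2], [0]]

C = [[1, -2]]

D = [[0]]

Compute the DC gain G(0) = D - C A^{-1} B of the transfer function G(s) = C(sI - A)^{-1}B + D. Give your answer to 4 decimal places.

G(0) = C(-A)^{-1}B + D = -C A^{-1} B + D.
det A = 2, so A^{-1} = (1/2)·adj(A) = [[2, 1], [-15/2, -7/2]]
A^{-1} B = [4, -15]^T
C A^{-1} B = 34
G(0) = D - C A^{-1} B = 0 - (34) = -34

-34.0000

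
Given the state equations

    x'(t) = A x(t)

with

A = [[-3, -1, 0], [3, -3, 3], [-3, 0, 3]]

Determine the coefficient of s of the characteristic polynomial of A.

Expand det(sI - A) for the 3×3 matrix.
p(s) = s^3 + 3s^2 - 6s - 45.
(Check: constant term = det(-A) = (-1)^3 det A = -45; coefficient of s^2 = -tr A = 3.)
The coefficient of s is -6.

-6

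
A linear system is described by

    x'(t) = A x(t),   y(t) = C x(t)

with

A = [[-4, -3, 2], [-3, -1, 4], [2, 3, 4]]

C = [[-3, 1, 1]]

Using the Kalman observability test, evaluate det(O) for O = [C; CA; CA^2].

CA = [[11, 11, 2]]
CA^2 = [[-73, -38, 74]]
Observability matrix O = [C; CA; CA^2] = [[-3, 1, 1], [11, 11, 2], [-73, -38, 74]]
Expanding along the first row, det(O) = (-3)·(11·74 - 2·(-38)) - 1·(11·74 - 2·(-73)) + 1·(11·(-38) - 11·(-73)) = (-3)·890 - 1·960 + 1·385 = -3245
Since det(O) ≠ 0, rank(O) = 3 and the system is completely observable.

-3245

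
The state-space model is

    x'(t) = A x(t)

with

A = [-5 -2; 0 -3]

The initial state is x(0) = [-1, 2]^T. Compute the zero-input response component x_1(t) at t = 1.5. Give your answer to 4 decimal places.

det(sI - A) = s^2 - (tr A)s + det A, with tr A = (-5) + (-3) = -8 and det A = (-5)·(-3) - (-2)·0 = 15 - 0 = 15.
So p(s) = det(sI - A) = s^2 + 8s + 15.
Factor s^2 + 8s + 15: two numbers with sum -8 and product 15 are -3 and -5, so s^2 + 8s + 15 = (s + 3)(s + 5).
Hence p(s) = (s + 3) (s + 5), with roots -5, -3.
The eigenvalues -5, -3 are distinct and real, so A is diagonalisable and x(t) = e^{At} x(0) = V diag(e^{λ_i t}) V^{-1} x(0), where the columns of V are the eigenvectors.
λ = -5: A - (-5)I = [[0, -2], [0, 2]]. Row 1 gives 0·v1 + (-2)·v2 = 0, so take v_1 = [1, 0]^T.
λ = -3: A - (-3)I = [[-2, -2], [0, 0]]. Row 1 gives (-2)·v1 + (-2)·v2 = 0, so take v_2 = [-1, 1]^T.
V = [v_1 v_2] = [[1, -1], [0, 1]] has det V = 1, so V^{-1} = adj(V)/det V = [[1, 1], [0, 1]].
Modal coordinates z(0) = V^{-1} x(0): 1·(-1) + 1·2 = 1; 0·(-1) + 1·2 = 2; so z(0) = [1, 2]^T.
x_1(t) = Σ_i (v_i)_1 · z_i(0) · e^{λ_i t} (row 1 of V times the modal terms).
x_1(1.5) = 1·1·e^{-5·1.5} + (-1)·2·e^{-3·1.5} = 1·0.000553 + (-2)·0.011109 = -0.0217.

-0.0217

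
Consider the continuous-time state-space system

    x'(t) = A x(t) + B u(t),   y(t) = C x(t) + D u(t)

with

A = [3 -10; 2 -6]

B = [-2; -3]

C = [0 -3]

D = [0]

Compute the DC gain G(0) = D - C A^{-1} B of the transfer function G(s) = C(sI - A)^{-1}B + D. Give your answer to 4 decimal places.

G(0) = C(-A)^{-1}B + D = -C A^{-1} B + D.
det A = 2, so A^{-1} = (1/2)·adj(A) = [[-3, 5], [-1, 3/2]]
A^{-1} B = [-9, -5/2]^T
C A^{-1} B = 15/2
G(0) = D - C A^{-1} B = 0 - (15/2) = -15/2 ≈ -7.5000

-7.5000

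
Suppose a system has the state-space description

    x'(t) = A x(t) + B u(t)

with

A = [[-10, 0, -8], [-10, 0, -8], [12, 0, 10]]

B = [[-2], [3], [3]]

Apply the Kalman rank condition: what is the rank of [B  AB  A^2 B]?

2

AB = [[-4], [-4], [6]]
A^2B = [[-8], [-8], [12]]
Controllability matrix C = [B  AB  A^2B] = [[-2, -4, -8], [3, -4, -8], [3, 6, 12]]
The rows r1, r2, r3 of C are linearly dependent: 3·r1 + 2·r3 = 0 (check each entry), so rank(C) ≤ 2.
The 2×2 minor from rows 1, 2, columns 1, 2 is (-2)·(-4) - (-4)·3 = 8 - (-12) = 20 ≠ 0, so rank(C) = 2.
rank(C) = 2 < n = 3, so the pair (A, B) is not completely controllable.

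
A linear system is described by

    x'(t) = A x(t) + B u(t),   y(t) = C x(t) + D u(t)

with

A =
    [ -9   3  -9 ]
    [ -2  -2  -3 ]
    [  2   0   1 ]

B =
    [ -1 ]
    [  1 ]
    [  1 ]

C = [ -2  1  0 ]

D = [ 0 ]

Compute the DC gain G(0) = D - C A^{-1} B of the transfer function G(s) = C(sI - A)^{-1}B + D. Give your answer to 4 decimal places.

G(0) = C(-A)^{-1}B + D = -C A^{-1} B + D.
det A = -30, so A^{-1} = (1/-30)·adj(A) = [[1/15, 1/10, 9/10], [2/15, -3/10, 3/10], [-2/15, -1/5, -4/5]]
A^{-1} B = [14/15, -2/15, -13/15]^T
C A^{-1} B = -2
G(0) = D - C A^{-1} B = 0 - (-2) = 2

2.0000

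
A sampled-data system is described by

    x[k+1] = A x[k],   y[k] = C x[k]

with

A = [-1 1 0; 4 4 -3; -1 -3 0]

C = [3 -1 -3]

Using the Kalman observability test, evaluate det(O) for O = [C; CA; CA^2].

CA = [[-4, 8, 3]]
CA^2 = [[33, 19, -24]]
Observability matrix O = [C; CA; CA^2] = [[3, -1, -3], [-4, 8, 3], [33, 19, -24]]
Expanding along the first row, det(O) = 3·(8·(-24) - 3·19) - (-1)·((-4)·(-24) - 3·33) + (-3)·((-4)·19 - 8·33) = 3·(-249) - (-1)·(-3) + (-3)·(-340) = 270
Since det(O) ≠ 0, rank(O) = 3 and the system is completely observable.

270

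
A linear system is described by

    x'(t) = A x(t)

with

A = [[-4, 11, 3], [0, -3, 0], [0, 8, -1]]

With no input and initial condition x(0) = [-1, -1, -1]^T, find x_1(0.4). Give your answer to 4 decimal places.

det(sI - A) = s^3 - (tr A)s^2 + (M11 + M22 + M33)s - det A, where Mii is the 2×2 principal minor of A obtained by deleting row i and column i.
tr A = (-4) + (-3) + (-1) = -8; M11 = (-3)·(-1) - 0·8 = 3 - 0 = 3; M22 = (-4)·(-1) - 3·0 = 4 - 0 = 4; M33 = (-4)·(-3) - 11·0 = 12 - 0 = 12; sum of minors = 19.
det A = (-4)·((-3)·(-1) - 0·8) - 11·(0·(-1) - 0·0) + 3·(0·8 - (-3)·0) = (-4)·3 - 11·0 + 3·0 = -12.
So p(s) = det(sI - A) = s^3 + 8s^2 + 19s + 12.
Rational-root test: any integer root divides 12. Testing small divisors, s = -1 works: p(-1) = -1 + 8 + (-19) + 12 = 0, so (s + 1) is a factor.
Dividing, p(s) = (s + 1)(s^2 + 7s + 12).
Factor s^2 + 7s + 12: two numbers with sum -7 and product 12 are -3 and -4, so s^2 + 7s + 12 = (s + 3)(s + 4).
Hence p(s) = (s + 1) (s + 3) (s + 4), with roots -4, -3, -1.
The eigenvalues -4, -3, -1 are distinct and real, so A is diagonalisable and x(t) = e^{At} x(0) = V diag(e^{λ_i t}) V^{-1} x(0), where the columns of V are the eigenvectors.
λ = -4: A - (-4)I = [[0, 11, 3], [0, 1, 0], [0, 8, 3]]. v must be orthogonal to every row; (row 1) × (row 2) = [-3, 0, 0], so take v_1 = [1, 0, 0]^T.
λ = -3: A - (-3)I = [[-1, 11, 3], [0, 0, 0], [0, 8, 2]]. v must be orthogonal to every row; (row 1) × (row 3) = [-2, 2, -8], so take v_2 = [-1, 1, -4]^T.
λ = -1: A - (-1)I = [[-3, 11, 3], [0, -2, 0], [0, 8, 0]]. v must be orthogonal to every row; (row 1) × (row 2) = [6, 0, 6], so take v_3 = [1, 0, 1]^T.
V = [v_1 v_2 v_3] = [[1, -1, 1], [0, 1, 0], [0, -4, 1]] has det V = 1, so V^{-1} = adj(V)/det V = [[1, -3, -1], [0, 1, 0], [0, 4, 1]].
Modal coordinates z(0) = V^{-1} x(0): 1·(-1) + (-3)·(-1) + (-1)·(-1) = 3; 0·(-1) + 1·(-1) + 0·(-1) = -1; 0·(-1) + 4·(-1) + 1·(-1) = -5; so z(0) = [3, -1, -5]^T.
x_1(t) = Σ_i (v_i)_1 · z_i(0) · e^{λ_i t} (row 1 of V times the modal terms).
x_1(0.4) = 1·3·e^{-4·0.4} + (-1)·(-1)·e^{-3·0.4} + 1·(-5)·e^{-1·0.4} = 3·0.201897 + 1·0.301194 + (-5)·0.670320 = -2.4447.

-2.4447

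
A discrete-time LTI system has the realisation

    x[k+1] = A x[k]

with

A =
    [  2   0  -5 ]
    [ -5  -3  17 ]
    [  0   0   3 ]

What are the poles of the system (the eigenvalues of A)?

det(zI - A) = z^3 - (tr A)z^2 + (M11 + M22 + M33)z - det A, where Mii is the 2×2 principal minor of A obtained by deleting row i and column i.
tr A = 2 + (-3) + 3 = 2; M11 = (-3)·3 - 17·0 = -9 - 0 = -9; M22 = 2·3 - (-5)·0 = 6 - 0 = 6; M33 = 2·(-3) - 0·(-5) = -6 - 0 = -6; sum of minors = -9.
det A = 2·((-3)·3 - 17·0) - 0·((-5)·3 - 17·0) + (-5)·((-5)·0 - (-3)·0) = 2·(-9) - 0·(-15) + (-5)·0 = -18.
So p(z) = det(zI - A) = z^3 - 2z^2 - 9z + 18.
Rational-root test: any integer root divides 18. Testing small divisors, z = 2 works: p(2) = 8 + (-8) + (-18) + 18 = 0, so (z - 2) is a factor.
Dividing, p(z) = (z - 2)(z^2 - 9).
Factor z^2 - 9: two numbers with sum 0 and product -9 are 3 and -3, so z^2 - 9 = (z - 3)(z + 3).
Hence p(z) = (z - 3) (z - 2) (z + 3), with roots -3, 2, 3.

-3, 2, 3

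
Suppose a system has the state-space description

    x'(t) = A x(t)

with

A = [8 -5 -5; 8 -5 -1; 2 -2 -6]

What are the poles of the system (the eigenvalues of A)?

-4, -2, 3

det(sI - A) = s^3 - (tr A)s^2 + (M11 + M22 + M33)s - det A, where Mii is the 2×2 principal minor of A obtained by deleting row i and column i.
tr A = 8 + (-5) + (-6) = -3; M11 = (-5)·(-6) - (-1)·(-2) = 30 - 2 = 28; M22 = 8·(-6) - (-5)·2 = -48 - (-10) = -38; M33 = 8·(-5) - (-5)·8 = -40 - (-40) = 0; sum of minors = -10.
det A = 8·((-5)·(-6) - (-1)·(-2)) - (-5)·(8·(-6) - (-1)·2) + (-5)·(8·(-2) - (-5)·2) = 8·28 - (-5)·(-46) + (-5)·(-6) = 24.
So p(s) = det(sI - A) = s^3 + 3s^2 - 10s - 24.
Rational-root test: any integer root divides -24. Testing small divisors, s = -2 works: p(-2) = -8 + 12 + 20 + (-24) = 0, so (s + 2) is a factor.
Dividing, p(s) = (s + 2)(s^2 + s - 12).
Factor s^2 + s - 12: two numbers with sum -1 and product -12 are 3 and -4, so s^2 + s - 12 = (s - 3)(s + 4).
Hence p(s) = (s - 3) (s + 2) (s + 4), with roots -4, -2, 3.
At least one eigenvalue has non-negative real part, so the system is not asymptotically stable.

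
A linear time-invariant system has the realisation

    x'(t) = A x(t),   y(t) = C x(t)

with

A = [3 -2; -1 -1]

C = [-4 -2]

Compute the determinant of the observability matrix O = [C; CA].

CA = [[-10, 10]]
Observability matrix O = [C; CA] = [[-4, -2], [-10, 10]]
det(O) = (-4)·10 - (-2)·(-10) = -40 - 20 = -60
Since det(O) ≠ 0, rank(O) = 2 and the system is completely observable.

-60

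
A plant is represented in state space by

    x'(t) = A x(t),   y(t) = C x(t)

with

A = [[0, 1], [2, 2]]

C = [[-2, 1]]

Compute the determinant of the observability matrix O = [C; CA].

CA = [[2, 0]]
Observability matrix O = [C; CA] = [[-2, 1], [2, 0]]
det(O) = (-2)·0 - 1·2 = 0 - 2 = -2
Since det(O) ≠ 0, rank(O) = 2 and the system is completely observable.

-2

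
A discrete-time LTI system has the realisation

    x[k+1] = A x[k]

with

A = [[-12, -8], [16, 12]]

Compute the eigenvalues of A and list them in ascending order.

-4, 4

det(zI - A) = z^2 - (tr A)z + det A, with tr A = (-12) + 12 = 0 and det A = (-12)·12 - (-8)·16 = -144 - (-128) = -16.
So p(z) = det(zI - A) = z^2 - 16.
Factor z^2 - 16: two numbers with sum 0 and product -16 are 4 and -4, so z^2 - 16 = (z - 4)(z + 4).
Hence p(z) = (z - 4) (z + 4), with roots -4, 4.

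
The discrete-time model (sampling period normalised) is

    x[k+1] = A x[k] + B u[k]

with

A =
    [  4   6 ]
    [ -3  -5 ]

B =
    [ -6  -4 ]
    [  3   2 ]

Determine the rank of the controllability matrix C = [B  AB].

AB = [[-6, -4], [3, 2]]
Controllability matrix C = [B  AB] = [[-6, -4, -6, -4], [3, 2, 3, 2]]
Every column of C is a scalar multiple of column 1 = [-6, 3] (multipliers 1, 2/3, 1, 2/3), so the columns span a one-dimensional space.
C ≠ 0, hence rank(C) = 1.
rank(C) = 1 < n = 2, so the pair (A, B) is not completely controllable.

1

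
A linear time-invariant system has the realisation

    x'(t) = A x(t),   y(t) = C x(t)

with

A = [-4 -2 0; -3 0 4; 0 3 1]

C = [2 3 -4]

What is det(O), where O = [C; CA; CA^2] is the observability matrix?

-2688

CA = [[-17, -16, 8]]
CA^2 = [[116, 58, -56]]
Observability matrix O = [C; CA; CA^2] = [[2, 3, -4], [-17, -16, 8], [116, 58, -56]]
Expanding along the first row, det(O) = 2·((-16)·(-56) - 8·58) - 3·((-17)·(-56) - 8·116) + (-4)·((-17)·58 - (-16)·116) = 2·432 - 3·24 + (-4)·870 = -2688
Since det(O) ≠ 0, rank(O) = 3 and the system is completely observable.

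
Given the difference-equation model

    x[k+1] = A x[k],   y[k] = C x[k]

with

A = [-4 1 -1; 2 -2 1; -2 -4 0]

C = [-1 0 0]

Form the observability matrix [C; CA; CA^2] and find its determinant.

-3

CA = [[4, -1, 1]]
CA^2 = [[-20, 2, -5]]
Observability matrix O = [C; CA; CA^2] = [[-1, 0, 0], [4, -1, 1], [-20, 2, -5]]
Expanding along the first row, det(O) = (-1)·((-1)·(-5) - 1·2) - 0·(4·(-5) - 1·(-20)) + 0·(4·2 - (-1)·(-20)) = (-1)·3 - 0·0 + 0·(-12) = -3
Since det(O) ≠ 0, rank(O) = 3 and the system is completely observable.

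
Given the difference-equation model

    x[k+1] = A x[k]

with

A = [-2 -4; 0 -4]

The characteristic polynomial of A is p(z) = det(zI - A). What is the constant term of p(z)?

8

For a 2×2 matrix, det(zI - A) = z^2 - (tr A)z + det A.
tr A = -6, det A = 8.
So p(z) = z^2 + 6z + 8.
The constant term is 8.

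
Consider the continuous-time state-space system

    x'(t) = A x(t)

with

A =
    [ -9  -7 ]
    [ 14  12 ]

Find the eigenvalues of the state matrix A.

det(sI - A) = s^2 - (tr A)s + det A, with tr A = (-9) + 12 = 3 and det A = (-9)·12 - (-7)·14 = -108 - (-98) = -10.
So p(s) = det(sI - A) = s^2 - 3s - 10.
Factor s^2 - 3s - 10: two numbers with sum 3 and product -10 are 5 and -2, so s^2 - 3s - 10 = (s - 5)(s + 2).
Hence p(s) = (s - 5) (s + 2), with roots -2, 5.
At least one eigenvalue has non-negative real part, so the system is not asymptotically stable.

-2, 5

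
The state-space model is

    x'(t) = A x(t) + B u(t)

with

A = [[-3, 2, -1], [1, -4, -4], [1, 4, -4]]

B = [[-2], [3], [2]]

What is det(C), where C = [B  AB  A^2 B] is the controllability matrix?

-2844

AB = [[10], [-22], [2]]
A^2B = [[-76], [90], [-86]]
Controllability matrix C = [B  AB  A^2B] = [[-2, 10, -76], [3, -22, 90], [2, 2, -86]]
Expanding along the first row, det(C) = (-2)·((-22)·(-86) - 90·2) - 10·(3·(-86) - 90·2) + (-76)·(3·2 - (-22)·2) = (-2)·1712 - 10·(-438) + (-76)·50 = -2844
Since det(C) ≠ 0, rank(C) = 3 and the system is completely controllable.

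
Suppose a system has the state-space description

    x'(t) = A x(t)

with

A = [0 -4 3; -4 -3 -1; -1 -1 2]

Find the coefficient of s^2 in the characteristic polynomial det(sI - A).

1

Expand det(sI - A) for the 3×3 matrix.
p(s) = s^3 + s^2 - 20s + 33.
(Check: constant term = det(-A) = (-1)^3 det A = 33; coefficient of s^2 = -tr A = 1.)
The coefficient of s^2 is 1.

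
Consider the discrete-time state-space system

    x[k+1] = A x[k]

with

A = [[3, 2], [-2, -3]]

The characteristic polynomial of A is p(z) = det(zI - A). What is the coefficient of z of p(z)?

0

For a 2×2 matrix, det(zI - A) = z^2 - (tr A)z + det A.
tr A = 0, det A = -5.
So p(z) = z^2 - 5.
The coefficient of z is 0.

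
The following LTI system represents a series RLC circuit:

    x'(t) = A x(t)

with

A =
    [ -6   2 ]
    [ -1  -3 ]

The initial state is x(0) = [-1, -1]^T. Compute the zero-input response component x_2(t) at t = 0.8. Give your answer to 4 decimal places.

-0.0408

det(sI - A) = s^2 - (tr A)s + det A, with tr A = (-6) + (-3) = -9 and det A = (-6)·(-3) - 2·(-1) = 18 - (-2) = 20.
So p(s) = det(sI - A) = s^2 + 9s + 20.
Factor s^2 + 9s + 20: two numbers with sum -9 and product 20 are -4 and -5, so s^2 + 9s + 20 = (s + 4)(s + 5).
Hence p(s) = (s + 4) (s + 5), with roots -5, -4.
The eigenvalues -5, -4 are distinct and real, so A is diagonalisable and x(t) = e^{At} x(0) = V diag(e^{λ_i t}) V^{-1} x(0), where the columns of V are the eigenvectors.
λ = -5: A - (-5)I = [[-1, 2], [-1, 2]]. Row 1 gives (-1)·v1 + 2·v2 = 0, so take v_1 = [-2, -1]^T.
λ = -4: A - (-4)I = [[-2, 2], [-1, 1]]. Row 1 gives (-2)·v1 + 2·v2 = 0, so take v_2 = [1, 1]^T.
V = [v_1 v_2] = [[-2, 1], [-1, 1]] has det V = -1, so V^{-1} = adj(V)/det V = [[-1, 1], [-1, 2]].
Modal coordinates z(0) = V^{-1} x(0): (-1)·(-1) + 1·(-1) = 0; (-1)·(-1) + 2·(-1) = -1; so z(0) = [0, -1]^T.
x_2(t) = Σ_i (v_i)_2 · z_i(0) · e^{λ_i t} (row 2 of V times the modal terms).
x_2(0.8) = (-1)·0·e^{-5·0.8} + 1·(-1)·e^{-4·0.8} = 0·0.018316 + (-1)·0.040762 = -0.0408.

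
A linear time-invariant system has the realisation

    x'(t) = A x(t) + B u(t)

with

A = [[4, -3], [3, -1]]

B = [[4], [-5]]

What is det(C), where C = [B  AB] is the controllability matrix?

223

AB = [[31], [17]]
Controllability matrix C = [B  AB] = [[4, 31], [-5, 17]]
det(C) = 4·17 - 31·(-5) = 68 - (-155) = 223
Since det(C) ≠ 0, rank(C) = 2 and the system is completely controllable.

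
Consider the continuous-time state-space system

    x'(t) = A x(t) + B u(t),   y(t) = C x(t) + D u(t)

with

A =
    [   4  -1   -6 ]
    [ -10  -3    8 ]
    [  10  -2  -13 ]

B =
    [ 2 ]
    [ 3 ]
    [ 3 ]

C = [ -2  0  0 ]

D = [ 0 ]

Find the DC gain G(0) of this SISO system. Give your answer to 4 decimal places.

G(0) = C(-A)^{-1}B + D = -C A^{-1} B + D.
det A = -30, so A^{-1} = (1/-30)·adj(A) = [[-11/6, 1/30, 13/15], [5/3, -4/15, -14/15], [-5/3, 1/15, 11/15]]
A^{-1} B = [-29/30, -4/15, -14/15]^T
C A^{-1} B = 29/15
G(0) = D - C A^{-1} B = 0 - (29/15) = -29/15 ≈ -1.9333

-1.9333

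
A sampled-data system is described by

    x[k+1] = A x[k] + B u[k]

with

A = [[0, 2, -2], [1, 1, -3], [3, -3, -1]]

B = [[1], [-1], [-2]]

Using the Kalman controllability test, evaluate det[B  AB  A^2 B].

16

AB = [[2], [6], [8]]
A^2B = [[-4], [-16], [-20]]
Controllability matrix C = [B  AB  A^2B] = [[1, 2, -4], [-1, 6, -16], [-2, 8, -20]]
Expanding along the first row, det(C) = 1·(6·(-20) - (-16)·8) - 2·((-1)·(-20) - (-16)·(-2)) + (-4)·((-1)·8 - 6·(-2)) = 1·8 - 2·(-12) + (-4)·4 = 16
Since det(C) ≠ 0, rank(C) = 3 and the system is completely controllable.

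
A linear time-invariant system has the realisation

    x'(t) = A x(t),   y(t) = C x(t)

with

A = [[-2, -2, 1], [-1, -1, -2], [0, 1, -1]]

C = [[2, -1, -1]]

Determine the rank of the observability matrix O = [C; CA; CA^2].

CA = [[-3, -4, 5]]
CA^2 = [[10, 15, 0]]
Observability matrix O = [C; CA; CA^2] = [[2, -1, -1], [-3, -4, 5], [10, 15, 0]]
det(O) = 2·((-4)·0 - 5·15) - (-1)·((-3)·0 - 5·10) + (-1)·((-3)·15 - (-4)·10) = 2·(-75) - (-1)·(-50) + (-1)·(-5) = -195 ≠ 0, so rank(O) = 3.
rank(O) = 3 = n, so the pair (A, C) is completely observable.

3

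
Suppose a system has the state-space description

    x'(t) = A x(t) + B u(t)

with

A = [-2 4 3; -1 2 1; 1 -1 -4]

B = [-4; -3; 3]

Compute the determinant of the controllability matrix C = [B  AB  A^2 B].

AB = [[5], [1], [-13]]
A^2B = [[-45], [-16], [56]]
Controllability matrix C = [B  AB  A^2B] = [[-4, 5, -45], [-3, 1, -16], [3, -13, 56]]
Expanding along the first row, det(C) = (-4)·(1·56 - (-16)·(-13)) - 5·((-3)·56 - (-16)·3) + (-45)·((-3)·(-13) - 1·3) = (-4)·(-152) - 5·(-120) + (-45)·36 = -412
Since det(C) ≠ 0, rank(C) = 3 and the system is completely controllable.

-412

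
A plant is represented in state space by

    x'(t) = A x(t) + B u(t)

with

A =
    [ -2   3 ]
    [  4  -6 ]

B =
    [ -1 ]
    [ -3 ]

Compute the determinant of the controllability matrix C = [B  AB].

-35

AB = [[-7], [14]]
Controllability matrix C = [B  AB] = [[-1, -7], [-3, 14]]
det(C) = (-1)·14 - (-7)·(-3) = -14 - 21 = -35
Since det(C) ≠ 0, rank(C) = 2 and the system is completely controllable.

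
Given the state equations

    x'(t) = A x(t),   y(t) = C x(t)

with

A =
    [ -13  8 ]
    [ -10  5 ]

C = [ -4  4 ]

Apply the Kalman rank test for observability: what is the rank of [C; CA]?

CA = [[12, -12]]
Observability matrix O = [C; CA] = [[-4, 4], [12, -12]]
Every row of O is a scalar multiple of row 1 = [-4, 4] (multipliers 1, -3), so the rows span a one-dimensional space.
O ≠ 0, hence rank(O) = 1.
rank(O) = 1 < n = 2, so the pair (A, C) is not completely observable.

1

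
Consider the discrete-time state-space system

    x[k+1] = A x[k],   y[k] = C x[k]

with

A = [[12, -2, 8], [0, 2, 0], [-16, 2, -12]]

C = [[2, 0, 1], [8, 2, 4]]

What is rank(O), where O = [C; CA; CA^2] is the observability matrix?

2

CA = [[8, -2, 4], [32, -4, 16]]
CA^2 = [[32, -12, 16], [128, -40, 64]]
Observability matrix O = [C; CA; CA^2] = [[2, 0, 1], [8, 2, 4], [8, -2, 4], [32, -4, 16], [32, -12, 16], [128, -40, 64]]
The columns c1, c2, c3 of O are linearly dependent: -c1 + 2·c3 = 0 (check each entry), so rank(O) ≤ 2.
The 2×2 minor from rows 1, 2, columns 1, 2 is 2·2 - 0·8 = 4 - 0 = 4 ≠ 0, so rank(O) = 2.
rank(O) = 2 < n = 3, so the pair (A, C) is not completely observable.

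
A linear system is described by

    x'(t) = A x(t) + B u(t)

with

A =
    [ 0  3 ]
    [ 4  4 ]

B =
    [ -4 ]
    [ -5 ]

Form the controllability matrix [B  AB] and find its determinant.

69

AB = [[-15], [-36]]
Controllability matrix C = [B  AB] = [[-4, -15], [-5, -36]]
det(C) = (-4)·(-36) - (-15)·(-5) = 144 - 75 = 69
Since det(C) ≠ 0, rank(C) = 2 and the system is completely controllable.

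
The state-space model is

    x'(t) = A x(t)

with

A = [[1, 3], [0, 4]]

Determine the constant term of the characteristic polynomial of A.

4

For a 2×2 matrix, det(sI - A) = s^2 - (tr A)s + det A.
tr A = 5, det A = 4.
So p(s) = s^2 - 5s + 4.
The constant term is 4.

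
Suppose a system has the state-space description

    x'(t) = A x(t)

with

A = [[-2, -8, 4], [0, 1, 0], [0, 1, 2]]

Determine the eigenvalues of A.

det(sI - A) = s^3 - (tr A)s^2 + (M11 + M22 + M33)s - det A, where Mii is the 2×2 principal minor of A obtained by deleting row i and column i.
tr A = (-2) + 1 + 2 = 1; M11 = 1·2 - 0·1 = 2 - 0 = 2; M22 = (-2)·2 - 4·0 = -4 - 0 = -4; M33 = (-2)·1 - (-8)·0 = -2 - 0 = -2; sum of minors = -4.
det A = (-2)·(1·2 - 0·1) - (-8)·(0·2 - 0·0) + 4·(0·1 - 1·0) = (-2)·2 - (-8)·0 + 4·0 = -4.
So p(s) = det(sI - A) = s^3 - s^2 - 4s + 4.
Rational-root test: any integer root divides 4. Testing small divisors, s = 1 works: p(1) = 1 + (-1) + (-4) + 4 = 0, so (s - 1) is a factor.
Dividing, p(s) = (s - 1)(s^2 - 4).
Factor s^2 - 4: two numbers with sum 0 and product -4 are 2 and -2, so s^2 - 4 = (s - 2)(s + 2).
Hence p(s) = (s - 2) (s - 1) (s + 2), with roots -2, 1, 2.
At least one eigenvalue has non-negative real part, so the system is not asymptotically stable.

-2, 1, 2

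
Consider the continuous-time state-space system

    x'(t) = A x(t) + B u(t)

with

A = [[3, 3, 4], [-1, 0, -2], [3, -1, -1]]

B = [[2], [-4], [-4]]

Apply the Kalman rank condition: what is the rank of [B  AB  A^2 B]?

AB = [[-22], [6], [14]]
A^2B = [[8], [-6], [-86]]
Controllability matrix C = [B  AB  A^2B] = [[2, -22, 8], [-4, 6, -6], [-4, 14, -86]]
det(C) = 2·(6·(-86) - (-6)·14) - (-22)·((-4)·(-86) - (-6)·(-4)) + 8·((-4)·14 - 6·(-4)) = 2·(-432) - (-22)·320 + 8·(-32) = 5920 ≠ 0, so rank(C) = 3.
rank(C) = 3 = n, so the pair (A, B) is completely controllable.

3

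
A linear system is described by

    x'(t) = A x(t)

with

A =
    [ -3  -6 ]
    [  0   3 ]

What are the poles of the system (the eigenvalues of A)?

-3, 3

det(sI - A) = s^2 - (tr A)s + det A, with tr A = (-3) + 3 = 0 and det A = (-3)·3 - (-6)·0 = -9 - 0 = -9.
So p(s) = det(sI - A) = s^2 - 9.
Factor s^2 - 9: two numbers with sum 0 and product -9 are 3 and -3, so s^2 - 9 = (s - 3)(s + 3).
Hence p(s) = (s - 3) (s + 3), with roots -3, 3.
At least one eigenvalue has non-negative real part, so the system is not asymptotically stable.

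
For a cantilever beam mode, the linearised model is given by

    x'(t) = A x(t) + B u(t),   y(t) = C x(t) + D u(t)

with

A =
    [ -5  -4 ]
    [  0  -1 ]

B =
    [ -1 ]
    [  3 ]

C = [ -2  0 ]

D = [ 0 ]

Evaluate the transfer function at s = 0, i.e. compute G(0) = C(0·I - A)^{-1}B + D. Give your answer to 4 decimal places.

5.2000

G(0) = C(-A)^{-1}B + D = -C A^{-1} B + D.
det A = 5, so A^{-1} = (1/5)·adj(A) = [[-1/5, 4/5], [0, -1]]
A^{-1} B = [13/5, -3]^T
C A^{-1} B = -26/5
G(0) = D - C A^{-1} B = 0 - (-26/5) = 26/5 ≈ 5.2000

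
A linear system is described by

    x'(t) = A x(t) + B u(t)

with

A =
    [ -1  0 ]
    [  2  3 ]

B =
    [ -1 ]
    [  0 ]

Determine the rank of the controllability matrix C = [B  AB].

AB = [[1], [-2]]
Controllability matrix C = [B  AB] = [[-1, 1], [0, -2]]
det(C) = (-1)·(-2) - 1·0 = 2 - 0 = 2 ≠ 0, so rank(C) = 2.
rank(C) = 2 = n, so the pair (A, B) is completely controllable.

2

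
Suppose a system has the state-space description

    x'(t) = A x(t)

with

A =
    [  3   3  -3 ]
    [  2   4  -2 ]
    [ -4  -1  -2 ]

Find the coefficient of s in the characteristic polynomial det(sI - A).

Expand det(sI - A) for the 3×3 matrix.
p(s) = s^3 - 5s^2 - 22s + 36.
(Check: constant term = det(-A) = (-1)^3 det A = 36; coefficient of s^2 = -tr A = -5.)
The coefficient of s is -22.

-22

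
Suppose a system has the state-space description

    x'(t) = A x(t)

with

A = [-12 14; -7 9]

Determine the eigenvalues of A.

-5, 2

det(sI - A) = s^2 - (tr A)s + det A, with tr A = (-12) + 9 = -3 and det A = (-12)·9 - 14·(-7) = -108 - (-98) = -10.
So p(s) = det(sI - A) = s^2 + 3s - 10.
Factor s^2 + 3s - 10: two numbers with sum -3 and product -10 are 2 and -5, so s^2 + 3s - 10 = (s - 2)(s + 5).
Hence p(s) = (s - 2) (s + 5), with roots -5, 2.
At least one eigenvalue has non-negative real part, so the system is not asymptotically stable.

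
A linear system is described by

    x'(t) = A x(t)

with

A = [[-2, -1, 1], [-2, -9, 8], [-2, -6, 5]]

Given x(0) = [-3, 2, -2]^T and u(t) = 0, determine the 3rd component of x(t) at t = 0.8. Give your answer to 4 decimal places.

det(sI - A) = s^3 - (tr A)s^2 + (M11 + M22 + M33)s - det A, where Mii is the 2×2 principal minor of A obtained by deleting row i and column i.
tr A = (-2) + (-9) + 5 = -6; M11 = (-9)·5 - 8·(-6) = -45 - (-48) = 3; M22 = (-2)·5 - 1·(-2) = -10 - (-2) = -8; M33 = (-2)·(-9) - (-1)·(-2) = 18 - 2 = 16; sum of minors = 11.
det A = (-2)·((-9)·5 - 8·(-6)) - (-1)·((-2)·5 - 8·(-2)) + 1·((-2)·(-6) - (-9)·(-2)) = (-2)·3 - (-1)·6 + 1·(-6) = -6.
So p(s) = det(sI - A) = s^3 + 6s^2 + 11s + 6.
Rational-root test: any integer root divides 6. Testing small divisors, s = -1 works: p(-1) = -1 + 6 + (-11) + 6 = 0, so (s + 1) is a factor.
Dividing, p(s) = (s + 1)(s^2 + 5s + 6).
Factor s^2 + 5s + 6: two numbers with sum -5 and product 6 are -2 and -3, so s^2 + 5s + 6 = (s + 2)(s + 3).
Hence p(s) = (s + 1) (s + 2) (s + 3), with roots -3, -2, -1.
The eigenvalues -3, -2, -1 are distinct and real, so A is diagonalisable and x(t) = e^{At} x(0) = V diag(e^{λ_i t}) V^{-1} x(0), where the columns of V are the eigenvectors.
λ = -3: A - (-3)I = [[1, -1, 1], [-2, -6, 8], [-2, -6, 8]]. v must be orthogonal to every row; (row 1) × (row 2) = [-2, -10, -8], so take v_1 = [-1, -5, -4]^T.
λ = -2: A - (-2)I = [[0, -1, 1], [-2, -7, 8], [-2, -6, 7]]. v must be orthogonal to every row; (row 1) × (row 2) = [-1, -2, -2], so take v_2 = [1, 2, 2]^T.
λ = -1: A - (-1)I = [[-1, -1, 1], [-2, -8, 8], [-2, -6, 6]]. v must be orthogonal to every row; (row 1) × (row 2) = [0, 6, 6], so take v_3 = [0, -1, -1]^T.
V = [v_1 v_2 v_3] = [[-1, 1, 0], [-5, 2, -1], [-4, 2, -1]] has det V = -1, so V^{-1} = adj(V)/det V = [[0, -1, 1], [1, -1, 1], [2, 2, -3]].
Modal coordinates z(0) = V^{-1} x(0): 0·(-3) + (-1)·2 + 1·(-2) = -4; 1·(-3) + (-1)·2 + 1·(-2) = -7; 2·(-3) + 2·2 + (-3)·(-2) = 4; so z(0) = [-4, -7, 4]^T.
x_3(t) = Σ_i (v_i)_3 · z_i(0) · e^{λ_i t} (row 3 of V times the modal terms).
x_3(0.8) = (-4)·(-4)·e^{-3·0.8} + 2·(-7)·e^{-2·0.8} + (-1)·4·e^{-1·0.8} = 16·0.090718 + (-14)·0.201897 + (-4)·0.449329 = -3.1724.

-3.1724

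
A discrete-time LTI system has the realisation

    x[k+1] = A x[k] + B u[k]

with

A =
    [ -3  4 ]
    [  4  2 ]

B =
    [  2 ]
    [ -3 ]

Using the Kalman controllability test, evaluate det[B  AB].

AB = [[-18], [2]]
Controllability matrix C = [B  AB] = [[2, -18], [-3, 2]]
det(C) = 2·2 - (-18)·(-3) = 4 - 54 = -50
Since det(C) ≠ 0, rank(C) = 2 and the system is completely controllable.

-50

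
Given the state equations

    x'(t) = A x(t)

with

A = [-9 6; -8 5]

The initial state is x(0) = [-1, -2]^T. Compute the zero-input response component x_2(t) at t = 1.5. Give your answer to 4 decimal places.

det(sI - A) = s^2 - (tr A)s + det A, with tr A = (-9) + 5 = -4 and det A = (-9)·5 - 6·(-8) = -45 - (-48) = 3.
So p(s) = det(sI - A) = s^2 + 4s + 3.
Factor s^2 + 4s + 3: two numbers with sum -4 and product 3 are -1 and -3, so s^2 + 4s + 3 = (s + 1)(s + 3).
Hence p(s) = (s + 1) (s + 3), with roots -3, -1.
The eigenvalues -3, -1 are distinct and real, so A is diagonalisable and x(t) = e^{At} x(0) = V diag(e^{λ_i t}) V^{-1} x(0), where the columns of V are the eigenvectors.
λ = -3: A - (-3)I = [[-6, 6], [-8, 8]]. Row 1 gives (-6)·v1 + 6·v2 = 0, so take v_1 = [1, 1]^T.
λ = -1: A - (-1)I = [[-8, 6], [-8, 6]]. Row 1 gives (-8)·v1 + 6·v2 = 0, so take v_2 = [-3, -4]^T.
V = [v_1 v_2] = [[1, -3], [1, -4]] has det V = -1, so V^{-1} = adj(V)/det V = [[4, -3], [1, -1]].
Modal coordinates z(0) = V^{-1} x(0): 4·(-1) + (-3)·(-2) = 2; 1·(-1) + (-1)·(-2) = 1; so z(0) = [2, 1]^T.
x_2(t) = Σ_i (v_i)_2 · z_i(0) · e^{λ_i t} (row 2 of V times the modal terms).
x_2(1.5) = 1·2·e^{-3·1.5} + (-4)·1·e^{-1·1.5} = 2·0.011109 + (-4)·0.223130 = -0.8703.

-0.8703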